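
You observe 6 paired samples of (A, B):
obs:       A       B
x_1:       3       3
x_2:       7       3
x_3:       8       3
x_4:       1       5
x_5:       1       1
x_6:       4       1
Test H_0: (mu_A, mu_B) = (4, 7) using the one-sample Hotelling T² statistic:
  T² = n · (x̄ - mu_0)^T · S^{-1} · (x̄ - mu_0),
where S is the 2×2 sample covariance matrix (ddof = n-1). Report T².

Step 1 — sample mean vector:
  mean(A) = (3 + 7 + 8 + 1 + 1 + 4) / 6 = 24/6 = 4
  mean(B) = (3 + 3 + 3 + 5 + 1 + 1) / 6 = 16/6 = 2.6667
  x̄ = (4, 2.6667),  deviation x̄ - mu_0 = (4, 2.6667) - (4, 7) = (0, -4.3333).

Step 2 — sample covariance matrix, S[i,j] = (1/(n-1)) · Σ_k (x_{k,i} - mean_i) · (x_{k,j} - mean_j), divisor n-1 = 5:
  S[A,A] = ((-1)·(-1) + (3)·(3) + (4)·(4) + (-3)·(-3) + (-3)·(-3) + (0)·(0)) / 5 = 44/5 = 8.8
  S[A,B] = ((-1)·(0.3333) + (3)·(0.3333) + (4)·(0.3333) + (-3)·(2.3333) + (-3)·(-1.6667) + (0)·(-1.6667)) / 5 = 0/5 = 0
  S[B,B] = ((0.3333)·(0.3333) + (0.3333)·(0.3333) + (0.3333)·(0.3333) + (2.3333)·(2.3333) + (-1.6667)·(-1.6667) + (-1.6667)·(-1.6667)) / 5 = 11.3333/5 = 2.2667
  S = [[8.8, 0],
 [0, 2.2667]].

Step 3 — invert S. det(S) = 8.8·2.2667 - (0)² = 19.9467.
  S^{-1} = (1/det) · [[d, -b], [-b, a]] = [[0.1136, 0],
 [0, 0.4412]].

Step 4 — quadratic form (x̄ - mu_0)^T · S^{-1} · (x̄ - mu_0):
  S^{-1} · (x̄ - mu_0) = (0, -1.9118),
  (x̄ - mu_0)^T · [...] = (0)·(0) + (-4.3333)·(-1.9118) = 8.2843.

Step 5 — scale by n: T² = 6 · 8.2843 = 49.7059.

T² ≈ 49.7059


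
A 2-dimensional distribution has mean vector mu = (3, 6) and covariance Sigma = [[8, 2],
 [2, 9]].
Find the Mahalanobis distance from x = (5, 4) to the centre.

Step 1 — centre the observation: (x - mu) = (2, -2).

Step 2 — invert Sigma. det(Sigma) = 8·9 - (2)² = 68.
  Sigma^{-1} = (1/det) · [[d, -b], [-b, a]] = [[0.1324, -0.0294],
 [-0.0294, 0.1176]].

Step 3 — form the quadratic (x - mu)^T · Sigma^{-1} · (x - mu):
  Sigma^{-1} · (x - mu) = (0.3235, -0.2941).
  (x - mu)^T · [Sigma^{-1} · (x - mu)] = (2)·(0.3235) + (-2)·(-0.2941) = 1.2353.

Step 4 — take square root: d = √(1.2353) ≈ 1.1114.

d(x, mu) = √(1.2353) ≈ 1.1114


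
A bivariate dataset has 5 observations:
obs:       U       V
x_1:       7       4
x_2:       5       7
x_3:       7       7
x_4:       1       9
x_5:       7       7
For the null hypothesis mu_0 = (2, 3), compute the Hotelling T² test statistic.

Step 1 — sample mean vector:
  mean(U) = (7 + 5 + 7 + 1 + 7) / 5 = 27/5 = 5.4
  mean(V) = (4 + 7 + 7 + 9 + 7) / 5 = 34/5 = 6.8
  x̄ = (5.4, 6.8),  deviation x̄ - mu_0 = (5.4, 6.8) - (2, 3) = (3.4, 3.8).

Step 2 — sample covariance matrix, S[i,j] = (1/(n-1)) · Σ_k (x_{k,i} - mean_i) · (x_{k,j} - mean_j), divisor n-1 = 4:
  S[U,U] = ((1.6)·(1.6) + (-0.4)·(-0.4) + (1.6)·(1.6) + (-4.4)·(-4.4) + (1.6)·(1.6)) / 4 = 27.2/4 = 6.8
  S[U,V] = ((1.6)·(-2.8) + (-0.4)·(0.2) + (1.6)·(0.2) + (-4.4)·(2.2) + (1.6)·(0.2)) / 4 = -13.6/4 = -3.4
  S[V,V] = ((-2.8)·(-2.8) + (0.2)·(0.2) + (0.2)·(0.2) + (2.2)·(2.2) + (0.2)·(0.2)) / 4 = 12.8/4 = 3.2
  S = [[6.8, -3.4],
 [-3.4, 3.2]].

Step 3 — invert S. det(S) = 6.8·3.2 - (-3.4)² = 10.2.
  S^{-1} = (1/det) · [[d, -b], [-b, a]] = [[0.3137, 0.3333],
 [0.3333, 0.6667]].

Step 4 — quadratic form (x̄ - mu_0)^T · S^{-1} · (x̄ - mu_0):
  S^{-1} · (x̄ - mu_0) = (2.3333, 3.6667),
  (x̄ - mu_0)^T · [...] = (3.4)·(2.3333) + (3.8)·(3.6667) = 21.8667.

Step 5 — scale by n: T² = 5 · 21.8667 = 109.3333.

T² ≈ 109.3333


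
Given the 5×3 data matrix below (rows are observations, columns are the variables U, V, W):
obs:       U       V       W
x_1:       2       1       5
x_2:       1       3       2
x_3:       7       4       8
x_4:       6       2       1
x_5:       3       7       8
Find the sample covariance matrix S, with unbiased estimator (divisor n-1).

Step 1 — column means:
  mean(U) = (2 + 1 + 7 + 6 + 3) / 5 = 19/5 = 3.8
  mean(V) = (1 + 3 + 4 + 2 + 7) / 5 = 17/5 = 3.4
  mean(W) = (5 + 2 + 8 + 1 + 8) / 5 = 24/5 = 4.8

Step 2 — sample covariance S[i,j] = (1/(n-1)) · Σ_k (x_{k,i} - mean_i) · (x_{k,j} - mean_j), with n-1 = 4.
  S[U,U] = ((-1.8)·(-1.8) + (-2.8)·(-2.8) + (3.2)·(3.2) + (2.2)·(2.2) + (-0.8)·(-0.8)) / 4 = 26.8/4 = 6.7
  S[U,V] = ((-1.8)·(-2.4) + (-2.8)·(-0.4) + (3.2)·(0.6) + (2.2)·(-1.4) + (-0.8)·(3.6)) / 4 = 1.4/4 = 0.35
  S[U,W] = ((-1.8)·(0.2) + (-2.8)·(-2.8) + (3.2)·(3.2) + (2.2)·(-3.8) + (-0.8)·(3.2)) / 4 = 6.8/4 = 1.7
  S[V,V] = ((-2.4)·(-2.4) + (-0.4)·(-0.4) + (0.6)·(0.6) + (-1.4)·(-1.4) + (3.6)·(3.6)) / 4 = 21.2/4 = 5.3
  S[V,W] = ((-2.4)·(0.2) + (-0.4)·(-2.8) + (0.6)·(3.2) + (-1.4)·(-3.8) + (3.6)·(3.2)) / 4 = 19.4/4 = 4.85
  S[W,W] = ((0.2)·(0.2) + (-2.8)·(-2.8) + (3.2)·(3.2) + (-3.8)·(-3.8) + (3.2)·(3.2)) / 4 = 42.8/4 = 10.7

S is symmetric (S[j,i] = S[i,j]). Assembling:

S = [[6.7, 0.35, 1.7],
 [0.35, 5.3, 4.85],
 [1.7, 4.85, 10.7]]


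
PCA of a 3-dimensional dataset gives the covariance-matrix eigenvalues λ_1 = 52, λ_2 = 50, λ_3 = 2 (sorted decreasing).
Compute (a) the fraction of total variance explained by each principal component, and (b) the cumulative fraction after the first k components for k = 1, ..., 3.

Step 1 — total variance = trace(Sigma) = Σ λ_i = 52 + 50 + 2 = 104.

Step 2 — fraction explained by component i = λ_i / Σ λ:
  PC1: 52/104 = 0.5
  PC2: 50/104 = 0.4808
  PC3: 2/104 = 0.0192

Step 3 — cumulative fraction after k components = (λ_1 + ... + λ_k) / Σ λ:
  k = 1: 52/104 = 0.5
  k = 2: (52 + 50)/104 = 102/104 = 0.9808
  k = 3: (52 + 50 + 2)/104 = 104/104 = 1

Summary (fraction, with percent):

explained: PC1 0.5 (50%), PC2 0.4808 (48.08%), PC3 0.0192 (1.92%);  cumulative: 0.5, 0.9808, 1


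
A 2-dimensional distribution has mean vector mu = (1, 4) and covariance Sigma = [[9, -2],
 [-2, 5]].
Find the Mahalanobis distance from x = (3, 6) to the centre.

Step 1 — centre the observation: (x - mu) = (2, 2).

Step 2 — invert Sigma. det(Sigma) = 9·5 - (-2)² = 41.
  Sigma^{-1} = (1/det) · [[d, -b], [-b, a]] = [[0.122, 0.0488],
 [0.0488, 0.2195]].

Step 3 — form the quadratic (x - mu)^T · Sigma^{-1} · (x - mu):
  Sigma^{-1} · (x - mu) = (0.3415, 0.5366).
  (x - mu)^T · [Sigma^{-1} · (x - mu)] = (2)·(0.3415) + (2)·(0.5366) = 1.7561.

Step 4 — take square root: d = √(1.7561) ≈ 1.3252.

d(x, mu) = √(1.7561) ≈ 1.3252


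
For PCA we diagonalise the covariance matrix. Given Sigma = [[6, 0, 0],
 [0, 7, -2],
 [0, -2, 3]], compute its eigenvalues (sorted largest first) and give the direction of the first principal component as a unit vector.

Step 1 — characteristic polynomial p(λ) = det(λI - Sigma) = λ³ - tr·λ² + c_1·λ - det, where tr = trace, c_1 = sum of the principal 2×2 minors, det = det(Sigma):
  tr = 6 + 7 + 3 = 16,
  c_1 = (6·7 - (0)²) + (6·3 - (0)²) + (7·3 - (-2)²) = 42 + 18 + 17 = 77,
  det = 6·(7·3 - (-2)²) - (0)·((0)·3 - (-2)·(0)) + (0)·((0)·(-2) - 7·(0)) = 6·(17) - (0)·(0) + (0)·(0) = 102.
  So p(λ) = λ³ - 16λ² + 77λ - 102.
Step 2 — look for an integer root (rational root theorem: any rational root is an integer divisor of 102). Testing λ = 6:
  p(6) = 216 - 576 + 462 - 102 = 0  ✓
  Dividing out (λ - 6): p(λ) = (λ - 6)(λ² - 10λ + 17).
Step 3 — remaining eigenvalues from the quadratic λ² - 10λ + 17 = 0:
  Δ = 10² - 4·17 = 100 - 68 = 32,  λ = (10 ± √32)/2 = (10 ± 5.6569)/2 ≈ 7.8284 or 2.1716.
  Sorted: λ_1 = 7.8284,  λ_2 = 6,  λ_3 = 2.1716  (check: sum = 16 = tr ✓).

Step 4 — unit eigenvector for λ_1 ≈ 7.8284: v spans the null space of (Sigma - λ_1 I), whose rows are
  r_1 = (-1.8284, 0, 0),  r_2 = (0, -0.8284, -2),  r_3 = (0, -2, -4.8284).
  v is orthogonal to every row, so take v ∝ r_1 × r_2 = ((0)·(-2) - (0)·(-0.8284), (0)·(0) - (-1.8284)·(-2), (-1.8284)·(-0.8284) - (0)·(0)) ≈ (0, -3.6569, 1.5147).
  Rescale (multiply by -1 so the first nonzero entry is positive): u = (0, 3.6569, -1.5147).
  ||u|| = √((0)² + (3.6569)² + (-1.5147)²) = √(15.667) ≈ 3.9582,  v_1 = u/||u|| ≈ (0, 0.9239, -0.3827) (||v_1|| = 1).

λ_1 = 7.8284,  λ_2 = 6,  λ_3 = 2.1716;  v_1 ≈ (0, 0.9239, -0.3827)


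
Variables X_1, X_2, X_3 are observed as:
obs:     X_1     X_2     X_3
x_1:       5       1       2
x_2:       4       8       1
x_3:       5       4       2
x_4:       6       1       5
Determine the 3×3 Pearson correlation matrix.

Step 1 — column means:
  mean(X_1) = (5 + 4 + 5 + 6) / 4 = 20/4 = 5
  mean(X_2) = (1 + 8 + 4 + 1) / 4 = 14/4 = 3.5
  mean(X_3) = (2 + 1 + 2 + 5) / 4 = 10/4 = 2.5

Step 2 — sample variances and covariances s[i,j] = (1/(n-1)) · Σ_k (x_{k,i} - mean_i) · (x_{k,j} - mean_j), with n-1 = 3:
  s[X_1,X_1] = ((0)·(0) + (-1)·(-1) + (0)·(0) + (1)·(1)) / 3 = 2/3 = 0.6667
  s[X_1,X_2] = ((0)·(-2.5) + (-1)·(4.5) + (0)·(0.5) + (1)·(-2.5)) / 3 = -7/3 = -2.3333
  s[X_1,X_3] = ((0)·(-0.5) + (-1)·(-1.5) + (0)·(-0.5) + (1)·(2.5)) / 3 = 4/3 = 1.3333
  s[X_2,X_2] = ((-2.5)·(-2.5) + (4.5)·(4.5) + (0.5)·(0.5) + (-2.5)·(-2.5)) / 3 = 33/3 = 11
  s[X_2,X_3] = ((-2.5)·(-0.5) + (4.5)·(-1.5) + (0.5)·(-0.5) + (-2.5)·(2.5)) / 3 = -12/3 = -4
  s[X_3,X_3] = ((-0.5)·(-0.5) + (-1.5)·(-1.5) + (-0.5)·(-0.5) + (2.5)·(2.5)) / 3 = 9/3 = 3
  Sample standard deviations s_i = √(s[i,i]):
  s(X_1) = √(0.6667) = 0.8165
  s(X_2) = √(11) = 3.3166
  s(X_3) = √(3) = 1.7321

Step 3 — r_{ij} = s_{ij} / (s_i · s_j):
  r[X_1,X_1] = 1 (diagonal).
  r[X_1,X_2] = -2.3333 / (0.8165 · 3.3166) = -2.3333 / 2.708 = -0.8616
  r[X_1,X_3] = 1.3333 / (0.8165 · 1.7321) = 1.3333 / 1.4142 = 0.9428
  r[X_2,X_2] = 1 (diagonal).
  r[X_2,X_3] = -4 / (3.3166 · 1.7321) = -4 / 5.7446 = -0.6963
  r[X_3,X_3] = 1 (diagonal).

R is symmetric with unit diagonal. Assembling:

R = [[1, -0.8616, 0.9428],
 [-0.8616, 1, -0.6963],
 [0.9428, -0.6963, 1]]


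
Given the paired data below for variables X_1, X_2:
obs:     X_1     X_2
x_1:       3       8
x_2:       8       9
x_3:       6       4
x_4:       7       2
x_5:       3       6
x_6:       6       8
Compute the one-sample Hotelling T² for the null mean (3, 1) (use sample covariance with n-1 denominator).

Step 1 — sample mean vector:
  mean(X_1) = (3 + 8 + 6 + 7 + 3 + 6) / 6 = 33/6 = 5.5
  mean(X_2) = (8 + 9 + 4 + 2 + 6 + 8) / 6 = 37/6 = 6.1667
  x̄ = (5.5, 6.1667),  deviation x̄ - mu_0 = (5.5, 6.1667) - (3, 1) = (2.5, 5.1667).

Step 2 — sample covariance matrix, S[i,j] = (1/(n-1)) · Σ_k (x_{k,i} - mean_i) · (x_{k,j} - mean_j), divisor n-1 = 5:
  S[X_1,X_1] = ((-2.5)·(-2.5) + (2.5)·(2.5) + (0.5)·(0.5) + (1.5)·(1.5) + (-2.5)·(-2.5) + (0.5)·(0.5)) / 5 = 21.5/5 = 4.3
  S[X_1,X_2] = ((-2.5)·(1.8333) + (2.5)·(2.8333) + (0.5)·(-2.1667) + (1.5)·(-4.1667) + (-2.5)·(-0.1667) + (0.5)·(1.8333)) / 5 = -3.5/5 = -0.7
  S[X_2,X_2] = ((1.8333)·(1.8333) + (2.8333)·(2.8333) + (-2.1667)·(-2.1667) + (-4.1667)·(-4.1667) + (-0.1667)·(-0.1667) + (1.8333)·(1.8333)) / 5 = 36.8333/5 = 7.3667
  S = [[4.3, -0.7],
 [-0.7, 7.3667]].

Step 3 — invert S. det(S) = 4.3·7.3667 - (-0.7)² = 31.1867.
  S^{-1} = (1/det) · [[d, -b], [-b, a]] = [[0.2362, 0.0224],
 [0.0224, 0.1379]].

Step 4 — quadratic form (x̄ - mu_0)^T · S^{-1} · (x̄ - mu_0):
  S^{-1} · (x̄ - mu_0) = (0.7065, 0.7685),
  (x̄ - mu_0)^T · [...] = (2.5)·(0.7065) + (5.1667)·(0.7685) = 5.7368.

Step 5 — scale by n: T² = 6 · 5.7368 = 34.4207.

T² ≈ 34.4207


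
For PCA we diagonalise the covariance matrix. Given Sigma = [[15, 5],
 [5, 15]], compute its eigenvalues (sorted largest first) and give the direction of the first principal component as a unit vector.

Step 1 — characteristic polynomial of 2×2 Sigma:
  det(Sigma - λI) = λ² - trace · λ + det = 0.
  trace = 15 + 15 = 30, det = 15·15 - (5)² = 200.
Step 2 — discriminant:
  Δ = trace² - 4·det = 900 - 800 = 100.
Step 3 — eigenvalues:
  λ = (trace ± √Δ)/2 = (30 ± 10)/2,
  λ_1 = 20,  λ_2 = 10.

Step 4 — unit eigenvector for λ_1: solve (Sigma - λ_1 I)v = 0. First row:
  (15 - 20)·v_x + (5)·v_y = 0, i.e. (-5)·v_x + (5)·v_y = 0,
  so v ∝ (b, λ_1 - a) = (5, 5) = u.
  ||u|| = √((5)² + (5)²) = √(50) ≈ 7.0711,
  v_1 = u/||u|| ≈ (0.7071, 0.7071) (||v_1|| = 1).

λ_1 = 20,  λ_2 = 10;  v_1 ≈ (0.7071, 0.7071)


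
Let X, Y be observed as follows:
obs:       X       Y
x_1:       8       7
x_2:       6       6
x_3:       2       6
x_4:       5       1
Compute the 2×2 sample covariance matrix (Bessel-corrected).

Step 1 — column means:
  mean(X) = (8 + 6 + 2 + 5) / 4 = 21/4 = 5.25
  mean(Y) = (7 + 6 + 6 + 1) / 4 = 20/4 = 5

Step 2 — sample covariance S[i,j] = (1/(n-1)) · Σ_k (x_{k,i} - mean_i) · (x_{k,j} - mean_j), with n-1 = 3.
  S[X,X] = ((2.75)·(2.75) + (0.75)·(0.75) + (-3.25)·(-3.25) + (-0.25)·(-0.25)) / 3 = 18.75/3 = 6.25
  S[X,Y] = ((2.75)·(2) + (0.75)·(1) + (-3.25)·(1) + (-0.25)·(-4)) / 3 = 4/3 = 1.3333
  S[Y,Y] = ((2)·(2) + (1)·(1) + (1)·(1) + (-4)·(-4)) / 3 = 22/3 = 7.3333

S is symmetric (S[j,i] = S[i,j]). Assembling:

S = [[6.25, 1.3333],
 [1.3333, 7.3333]]


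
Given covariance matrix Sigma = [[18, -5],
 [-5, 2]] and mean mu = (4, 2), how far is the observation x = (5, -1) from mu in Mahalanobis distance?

Step 1 — centre the observation: (x - mu) = (1, -3).

Step 2 — invert Sigma. det(Sigma) = 18·2 - (-5)² = 11.
  Sigma^{-1} = (1/det) · [[d, -b], [-b, a]] = [[0.1818, 0.4545],
 [0.4545, 1.6364]].

Step 3 — form the quadratic (x - mu)^T · Sigma^{-1} · (x - mu):
  Sigma^{-1} · (x - mu) = (-1.1818, -4.4545).
  (x - mu)^T · [Sigma^{-1} · (x - mu)] = (1)·(-1.1818) + (-3)·(-4.4545) = 12.1818.

Step 4 — take square root: d = √(12.1818) ≈ 3.4902.

d(x, mu) = √(12.1818) ≈ 3.4902


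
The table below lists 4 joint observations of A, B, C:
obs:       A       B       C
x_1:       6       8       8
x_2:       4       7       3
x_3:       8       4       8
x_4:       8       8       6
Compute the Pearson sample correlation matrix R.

Step 1 — column means:
  mean(A) = (6 + 4 + 8 + 8) / 4 = 26/4 = 6.5
  mean(B) = (8 + 7 + 4 + 8) / 4 = 27/4 = 6.75
  mean(C) = (8 + 3 + 8 + 6) / 4 = 25/4 = 6.25

Step 2 — sample variances and covariances s[i,j] = (1/(n-1)) · Σ_k (x_{k,i} - mean_i) · (x_{k,j} - mean_j), with n-1 = 3:
  s[A,A] = ((-0.5)·(-0.5) + (-2.5)·(-2.5) + (1.5)·(1.5) + (1.5)·(1.5)) / 3 = 11/3 = 3.6667
  s[A,B] = ((-0.5)·(1.25) + (-2.5)·(0.25) + (1.5)·(-2.75) + (1.5)·(1.25)) / 3 = -3.5/3 = -1.1667
  s[A,C] = ((-0.5)·(1.75) + (-2.5)·(-3.25) + (1.5)·(1.75) + (1.5)·(-0.25)) / 3 = 9.5/3 = 3.1667
  s[B,B] = ((1.25)·(1.25) + (0.25)·(0.25) + (-2.75)·(-2.75) + (1.25)·(1.25)) / 3 = 10.75/3 = 3.5833
  s[B,C] = ((1.25)·(1.75) + (0.25)·(-3.25) + (-2.75)·(1.75) + (1.25)·(-0.25)) / 3 = -3.75/3 = -1.25
  s[C,C] = ((1.75)·(1.75) + (-3.25)·(-3.25) + (1.75)·(1.75) + (-0.25)·(-0.25)) / 3 = 16.75/3 = 5.5833
  Sample standard deviations s_i = √(s[i,i]):
  s(A) = √(3.6667) = 1.9149
  s(B) = √(3.5833) = 1.893
  s(C) = √(5.5833) = 2.3629

Step 3 — r_{ij} = s_{ij} / (s_i · s_j):
  r[A,A] = 1 (diagonal).
  r[A,B] = -1.1667 / (1.9149 · 1.893) = -1.1667 / 3.6248 = -0.3219
  r[A,C] = 3.1667 / (1.9149 · 2.3629) = 3.1667 / 4.5246 = 0.6999
  r[B,B] = 1 (diagonal).
  r[B,C] = -1.25 / (1.893 · 2.3629) = -1.25 / 4.4729 = -0.2795
  r[C,C] = 1 (diagonal).

R is symmetric with unit diagonal. Assembling:

R = [[1, -0.3219, 0.6999],
 [-0.3219, 1, -0.2795],
 [0.6999, -0.2795, 1]]


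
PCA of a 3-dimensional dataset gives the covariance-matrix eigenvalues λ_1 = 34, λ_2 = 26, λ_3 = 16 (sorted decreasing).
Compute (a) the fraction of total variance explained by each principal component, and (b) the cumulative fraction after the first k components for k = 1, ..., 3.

Step 1 — total variance = trace(Sigma) = Σ λ_i = 34 + 26 + 16 = 76.

Step 2 — fraction explained by component i = λ_i / Σ λ:
  PC1: 34/76 = 0.4474
  PC2: 26/76 = 0.3421
  PC3: 16/76 = 0.2105

Step 3 — cumulative fraction after k components = (λ_1 + ... + λ_k) / Σ λ:
  k = 1: 34/76 = 0.4474
  k = 2: (34 + 26)/76 = 60/76 = 0.7895
  k = 3: (34 + 26 + 16)/76 = 76/76 = 1

Summary (fraction, with percent):

explained: PC1 0.4474 (44.74%), PC2 0.3421 (34.21%), PC3 0.2105 (21.05%);  cumulative: 0.4474, 0.7895, 1


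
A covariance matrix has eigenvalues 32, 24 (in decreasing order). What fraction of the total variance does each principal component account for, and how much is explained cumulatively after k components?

Step 1 — total variance = trace(Sigma) = Σ λ_i = 32 + 24 = 56.

Step 2 — fraction explained by component i = λ_i / Σ λ:
  PC1: 32/56 = 0.5714
  PC2: 24/56 = 0.4286

Step 3 — cumulative fraction after k components = (λ_1 + ... + λ_k) / Σ λ:
  k = 1: 32/56 = 0.5714
  k = 2: (32 + 24)/56 = 56/56 = 1

Summary (fraction, with percent):

explained: PC1 0.5714 (57.14%), PC2 0.4286 (42.86%);  cumulative: 0.5714, 1


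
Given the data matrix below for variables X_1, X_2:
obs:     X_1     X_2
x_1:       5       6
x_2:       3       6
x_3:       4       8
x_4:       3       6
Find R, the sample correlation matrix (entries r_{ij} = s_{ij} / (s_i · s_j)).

Step 1 — column means:
  mean(X_1) = (5 + 3 + 4 + 3) / 4 = 15/4 = 3.75
  mean(X_2) = (6 + 6 + 8 + 6) / 4 = 26/4 = 6.5

Step 2 — sample variances and covariances s[i,j] = (1/(n-1)) · Σ_k (x_{k,i} - mean_i) · (x_{k,j} - mean_j), with n-1 = 3:
  s[X_1,X_1] = ((1.25)·(1.25) + (-0.75)·(-0.75) + (0.25)·(0.25) + (-0.75)·(-0.75)) / 3 = 2.75/3 = 0.9167
  s[X_1,X_2] = ((1.25)·(-0.5) + (-0.75)·(-0.5) + (0.25)·(1.5) + (-0.75)·(-0.5)) / 3 = 0.5/3 = 0.1667
  s[X_2,X_2] = ((-0.5)·(-0.5) + (-0.5)·(-0.5) + (1.5)·(1.5) + (-0.5)·(-0.5)) / 3 = 3/3 = 1
  Sample standard deviations s_i = √(s[i,i]):
  s(X_1) = √(0.9167) = 0.9574
  s(X_2) = √(1) = 1

Step 3 — r_{ij} = s_{ij} / (s_i · s_j):
  r[X_1,X_1] = 1 (diagonal).
  r[X_1,X_2] = 0.1667 / (0.9574 · 1) = 0.1667 / 0.9574 = 0.1741
  r[X_2,X_2] = 1 (diagonal).

R is symmetric with unit diagonal. Assembling:

R = [[1, 0.1741],
 [0.1741, 1]]


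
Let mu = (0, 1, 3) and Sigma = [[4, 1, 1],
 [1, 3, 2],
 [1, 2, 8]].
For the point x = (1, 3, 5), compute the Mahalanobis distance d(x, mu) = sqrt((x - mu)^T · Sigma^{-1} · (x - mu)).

Step 1 — centre the observation: (x - mu) = (1, 2, 2).

Step 2 — invert Sigma (cofactor / det for 3×3, or solve directly):
  Sigma^{-1} = [[0.274, -0.0822, -0.0137],
 [-0.0822, 0.4247, -0.0959],
 [-0.0137, -0.0959, 0.1507]].

Step 3 — form the quadratic (x - mu)^T · Sigma^{-1} · (x - mu):
  Sigma^{-1} · (x - mu) = (0.0822, 0.5753, 0.0959).
  (x - mu)^T · [Sigma^{-1} · (x - mu)] = (1)·(0.0822) + (2)·(0.5753) + (2)·(0.0959) = 1.4247.

Step 4 — take square root: d = √(1.4247) ≈ 1.1936.

d(x, mu) = √(1.4247) ≈ 1.1936


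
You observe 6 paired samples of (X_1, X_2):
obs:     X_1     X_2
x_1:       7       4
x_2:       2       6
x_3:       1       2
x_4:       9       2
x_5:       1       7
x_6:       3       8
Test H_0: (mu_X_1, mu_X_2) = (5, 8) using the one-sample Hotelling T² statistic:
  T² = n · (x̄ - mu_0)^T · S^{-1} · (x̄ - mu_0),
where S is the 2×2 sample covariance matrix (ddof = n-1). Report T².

Step 1 — sample mean vector:
  mean(X_1) = (7 + 2 + 1 + 9 + 1 + 3) / 6 = 23/6 = 3.8333
  mean(X_2) = (4 + 6 + 2 + 2 + 7 + 8) / 6 = 29/6 = 4.8333
  x̄ = (3.8333, 4.8333),  deviation x̄ - mu_0 = (3.8333, 4.8333) - (5, 8) = (-1.1667, -3.1667).

Step 2 — sample covariance matrix, S[i,j] = (1/(n-1)) · Σ_k (x_{k,i} - mean_i) · (x_{k,j} - mean_j), divisor n-1 = 5:
  S[X_1,X_1] = ((3.1667)·(3.1667) + (-1.8333)·(-1.8333) + (-2.8333)·(-2.8333) + (5.1667)·(5.1667) + (-2.8333)·(-2.8333) + (-0.8333)·(-0.8333)) / 5 = 56.8333/5 = 11.3667
  S[X_1,X_2] = ((3.1667)·(-0.8333) + (-1.8333)·(1.1667) + (-2.8333)·(-2.8333) + (5.1667)·(-2.8333) + (-2.8333)·(2.1667) + (-0.8333)·(3.1667)) / 5 = -20.1667/5 = -4.0333
  S[X_2,X_2] = ((-0.8333)·(-0.8333) + (1.1667)·(1.1667) + (-2.8333)·(-2.8333) + (-2.8333)·(-2.8333) + (2.1667)·(2.1667) + (3.1667)·(3.1667)) / 5 = 32.8333/5 = 6.5667
  S = [[11.3667, -4.0333],
 [-4.0333, 6.5667]].

Step 3 — invert S. det(S) = 11.3667·6.5667 - (-4.0333)² = 58.3733.
  S^{-1} = (1/det) · [[d, -b], [-b, a]] = [[0.1125, 0.0691],
 [0.0691, 0.1947]].

Step 4 — quadratic form (x̄ - mu_0)^T · S^{-1} · (x̄ - mu_0):
  S^{-1} · (x̄ - mu_0) = (-0.35, -0.6972),
  (x̄ - mu_0)^T · [...] = (-1.1667)·(-0.35) + (-3.1667)·(-0.6972) = 2.6163.

Step 5 — scale by n: T² = 6 · 2.6163 = 15.6978.

T² ≈ 15.6978


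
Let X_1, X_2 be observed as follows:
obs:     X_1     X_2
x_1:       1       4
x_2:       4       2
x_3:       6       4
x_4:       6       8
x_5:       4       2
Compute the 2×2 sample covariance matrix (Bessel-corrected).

Step 1 — column means:
  mean(X_1) = (1 + 4 + 6 + 6 + 4) / 5 = 21/5 = 4.2
  mean(X_2) = (4 + 2 + 4 + 8 + 2) / 5 = 20/5 = 4

Step 2 — sample covariance S[i,j] = (1/(n-1)) · Σ_k (x_{k,i} - mean_i) · (x_{k,j} - mean_j), with n-1 = 4.
  S[X_1,X_1] = ((-3.2)·(-3.2) + (-0.2)·(-0.2) + (1.8)·(1.8) + (1.8)·(1.8) + (-0.2)·(-0.2)) / 4 = 16.8/4 = 4.2
  S[X_1,X_2] = ((-3.2)·(0) + (-0.2)·(-2) + (1.8)·(0) + (1.8)·(4) + (-0.2)·(-2)) / 4 = 8/4 = 2
  S[X_2,X_2] = ((0)·(0) + (-2)·(-2) + (0)·(0) + (4)·(4) + (-2)·(-2)) / 4 = 24/4 = 6

S is symmetric (S[j,i] = S[i,j]). Assembling:

S = [[4.2, 2],
 [2, 6]]


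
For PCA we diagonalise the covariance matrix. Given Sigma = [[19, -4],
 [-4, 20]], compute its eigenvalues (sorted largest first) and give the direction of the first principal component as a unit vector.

Step 1 — characteristic polynomial of 2×2 Sigma:
  det(Sigma - λI) = λ² - trace · λ + det = 0.
  trace = 19 + 20 = 39, det = 19·20 - (-4)² = 364.
Step 2 — discriminant:
  Δ = trace² - 4·det = 1521 - 1456 = 65.
Step 3 — eigenvalues:
  λ = (trace ± √Δ)/2 = (39 ± 8.0623)/2,
  λ_1 = 23.5311,  λ_2 = 15.4689.

Step 4 — unit eigenvector for λ_1: solve (Sigma - λ_1 I)v = 0. First row:
  (19 - 23.5311)·v_x + (-4)·v_y = 0, i.e. (-4.5311)·v_x + (-4)·v_y = 0,
  so v ∝ (b, λ_1 - a) = (-4, 4.5311); multiply by -1 so the first entry is positive: u = (4, -4.5311).
  ||u|| = √((4)² + (-4.5311)²) = √(36.5311) ≈ 6.0441,
  v_1 = u/||u|| ≈ (0.6618, -0.7497) (||v_1|| = 1).

λ_1 = 23.5311,  λ_2 = 15.4689;  v_1 ≈ (0.6618, -0.7497)


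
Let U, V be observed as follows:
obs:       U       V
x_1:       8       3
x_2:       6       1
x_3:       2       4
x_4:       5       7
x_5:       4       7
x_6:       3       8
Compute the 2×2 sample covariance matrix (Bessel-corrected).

Step 1 — column means:
  mean(U) = (8 + 6 + 2 + 5 + 4 + 3) / 6 = 28/6 = 4.6667
  mean(V) = (3 + 1 + 4 + 7 + 7 + 8) / 6 = 30/6 = 5

Step 2 — sample covariance S[i,j] = (1/(n-1)) · Σ_k (x_{k,i} - mean_i) · (x_{k,j} - mean_j), with n-1 = 5.
  S[U,U] = ((3.3333)·(3.3333) + (1.3333)·(1.3333) + (-2.6667)·(-2.6667) + (0.3333)·(0.3333) + (-0.6667)·(-0.6667) + (-1.6667)·(-1.6667)) / 5 = 23.3333/5 = 4.6667
  S[U,V] = ((3.3333)·(-2) + (1.3333)·(-4) + (-2.6667)·(-1) + (0.3333)·(2) + (-0.6667)·(2) + (-1.6667)·(3)) / 5 = -15/5 = -3
  S[V,V] = ((-2)·(-2) + (-4)·(-4) + (-1)·(-1) + (2)·(2) + (2)·(2) + (3)·(3)) / 5 = 38/5 = 7.6

S is symmetric (S[j,i] = S[i,j]). Assembling:

S = [[4.6667, -3],
 [-3, 7.6]]


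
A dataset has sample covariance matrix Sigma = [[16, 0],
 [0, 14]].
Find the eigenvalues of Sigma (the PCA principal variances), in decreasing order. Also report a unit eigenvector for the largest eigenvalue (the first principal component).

Step 1 — characteristic polynomial of 2×2 Sigma:
  det(Sigma - λI) = λ² - trace · λ + det = 0.
  trace = 16 + 14 = 30, det = 16·14 - (0)² = 224.
Step 2 — discriminant:
  Δ = trace² - 4·det = 900 - 896 = 4.
Step 3 — eigenvalues:
  λ = (trace ± √Δ)/2 = (30 ± 2)/2,
  λ_1 = 16,  λ_2 = 14.

Step 4 — unit eigenvector for λ_1: Sigma is diagonal, so its eigenvectors are the coordinate axes. λ_1 = 16 is the diagonal entry on the first coordinate axis, hence
  v_1 = (1, 0) (||v_1|| = 1).

λ_1 = 16,  λ_2 = 14;  v_1 ≈ (1, 0)


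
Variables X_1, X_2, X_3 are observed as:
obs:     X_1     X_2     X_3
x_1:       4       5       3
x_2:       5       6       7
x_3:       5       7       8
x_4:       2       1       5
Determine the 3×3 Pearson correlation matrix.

Step 1 — column means:
  mean(X_1) = (4 + 5 + 5 + 2) / 4 = 16/4 = 4
  mean(X_2) = (5 + 6 + 7 + 1) / 4 = 19/4 = 4.75
  mean(X_3) = (3 + 7 + 8 + 5) / 4 = 23/4 = 5.75

Step 2 — sample variances and covariances s[i,j] = (1/(n-1)) · Σ_k (x_{k,i} - mean_i) · (x_{k,j} - mean_j), with n-1 = 3:
  s[X_1,X_1] = ((0)·(0) + (1)·(1) + (1)·(1) + (-2)·(-2)) / 3 = 6/3 = 2
  s[X_1,X_2] = ((0)·(0.25) + (1)·(1.25) + (1)·(2.25) + (-2)·(-3.75)) / 3 = 11/3 = 3.6667
  s[X_1,X_3] = ((0)·(-2.75) + (1)·(1.25) + (1)·(2.25) + (-2)·(-0.75)) / 3 = 5/3 = 1.6667
  s[X_2,X_2] = ((0.25)·(0.25) + (1.25)·(1.25) + (2.25)·(2.25) + (-3.75)·(-3.75)) / 3 = 20.75/3 = 6.9167
  s[X_2,X_3] = ((0.25)·(-2.75) + (1.25)·(1.25) + (2.25)·(2.25) + (-3.75)·(-0.75)) / 3 = 8.75/3 = 2.9167
  s[X_3,X_3] = ((-2.75)·(-2.75) + (1.25)·(1.25) + (2.25)·(2.25) + (-0.75)·(-0.75)) / 3 = 14.75/3 = 4.9167
  Sample standard deviations s_i = √(s[i,i]):
  s(X_1) = √(2) = 1.4142
  s(X_2) = √(6.9167) = 2.63
  s(X_3) = √(4.9167) = 2.2174

Step 3 — r_{ij} = s_{ij} / (s_i · s_j):
  r[X_1,X_1] = 1 (diagonal).
  r[X_1,X_2] = 3.6667 / (1.4142 · 2.63) = 3.6667 / 3.7193 = 0.9858
  r[X_1,X_3] = 1.6667 / (1.4142 · 2.2174) = 1.6667 / 3.1358 = 0.5315
  r[X_2,X_2] = 1 (diagonal).
  r[X_2,X_3] = 2.9167 / (2.63 · 2.2174) = 2.9167 / 5.8315 = 0.5002
  r[X_3,X_3] = 1 (diagonal).

R is symmetric with unit diagonal. Assembling:

R = [[1, 0.9858, 0.5315],
 [0.9858, 1, 0.5002],
 [0.5315, 0.5002, 1]]


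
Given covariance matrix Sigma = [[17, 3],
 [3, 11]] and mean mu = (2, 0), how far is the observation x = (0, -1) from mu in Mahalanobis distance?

Step 1 — centre the observation: (x - mu) = (-2, -1).

Step 2 — invert Sigma. det(Sigma) = 17·11 - (3)² = 178.
  Sigma^{-1} = (1/det) · [[d, -b], [-b, a]] = [[0.0618, -0.0169],
 [-0.0169, 0.0955]].

Step 3 — form the quadratic (x - mu)^T · Sigma^{-1} · (x - mu):
  Sigma^{-1} · (x - mu) = (-0.1067, -0.0618).
  (x - mu)^T · [Sigma^{-1} · (x - mu)] = (-2)·(-0.1067) + (-1)·(-0.0618) = 0.2753.

Step 4 — take square root: d = √(0.2753) ≈ 0.5247.

d(x, mu) = √(0.2753) ≈ 0.5247


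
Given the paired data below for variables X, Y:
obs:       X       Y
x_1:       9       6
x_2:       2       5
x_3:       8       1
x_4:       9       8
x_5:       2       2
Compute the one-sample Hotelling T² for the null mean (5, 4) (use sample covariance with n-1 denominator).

Step 1 — sample mean vector:
  mean(X) = (9 + 2 + 8 + 9 + 2) / 5 = 30/5 = 6
  mean(Y) = (6 + 5 + 1 + 8 + 2) / 5 = 22/5 = 4.4
  x̄ = (6, 4.4),  deviation x̄ - mu_0 = (6, 4.4) - (5, 4) = (1, 0.4).

Step 2 — sample covariance matrix, S[i,j] = (1/(n-1)) · Σ_k (x_{k,i} - mean_i) · (x_{k,j} - mean_j), divisor n-1 = 4:
  S[X,X] = ((3)·(3) + (-4)·(-4) + (2)·(2) + (3)·(3) + (-4)·(-4)) / 4 = 54/4 = 13.5
  S[X,Y] = ((3)·(1.6) + (-4)·(0.6) + (2)·(-3.4) + (3)·(3.6) + (-4)·(-2.4)) / 4 = 16/4 = 4
  S[Y,Y] = ((1.6)·(1.6) + (0.6)·(0.6) + (-3.4)·(-3.4) + (3.6)·(3.6) + (-2.4)·(-2.4)) / 4 = 33.2/4 = 8.3
  S = [[13.5, 4],
 [4, 8.3]].

Step 3 — invert S. det(S) = 13.5·8.3 - (4)² = 96.05.
  S^{-1} = (1/det) · [[d, -b], [-b, a]] = [[0.0864, -0.0416],
 [-0.0416, 0.1406]].

Step 4 — quadratic form (x̄ - mu_0)^T · S^{-1} · (x̄ - mu_0):
  S^{-1} · (x̄ - mu_0) = (0.0698, 0.0146),
  (x̄ - mu_0)^T · [...] = (1)·(0.0698) + (0.4)·(0.0146) = 0.0756.

Step 5 — scale by n: T² = 5 · 0.0756 = 0.3779.

T² ≈ 0.3779


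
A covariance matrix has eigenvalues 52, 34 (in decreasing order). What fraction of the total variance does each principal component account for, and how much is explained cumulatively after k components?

Step 1 — total variance = trace(Sigma) = Σ λ_i = 52 + 34 = 86.

Step 2 — fraction explained by component i = λ_i / Σ λ:
  PC1: 52/86 = 0.6047
  PC2: 34/86 = 0.3953

Step 3 — cumulative fraction after k components = (λ_1 + ... + λ_k) / Σ λ:
  k = 1: 52/86 = 0.6047
  k = 2: (52 + 34)/86 = 86/86 = 1

Summary (fraction, with percent):

explained: PC1 0.6047 (60.47%), PC2 0.3953 (39.53%);  cumulative: 0.6047, 1


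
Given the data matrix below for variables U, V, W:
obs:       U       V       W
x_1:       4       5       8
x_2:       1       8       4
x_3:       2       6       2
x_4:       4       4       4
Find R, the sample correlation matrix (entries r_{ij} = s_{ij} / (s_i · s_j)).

Step 1 — column means:
  mean(U) = (4 + 1 + 2 + 4) / 4 = 11/4 = 2.75
  mean(V) = (5 + 8 + 6 + 4) / 4 = 23/4 = 5.75
  mean(W) = (8 + 4 + 2 + 4) / 4 = 18/4 = 4.5

Step 2 — sample variances and covariances s[i,j] = (1/(n-1)) · Σ_k (x_{k,i} - mean_i) · (x_{k,j} - mean_j), with n-1 = 3:
  s[U,U] = ((1.25)·(1.25) + (-1.75)·(-1.75) + (-0.75)·(-0.75) + (1.25)·(1.25)) / 3 = 6.75/3 = 2.25
  s[U,V] = ((1.25)·(-0.75) + (-1.75)·(2.25) + (-0.75)·(0.25) + (1.25)·(-1.75)) / 3 = -7.25/3 = -2.4167
  s[U,W] = ((1.25)·(3.5) + (-1.75)·(-0.5) + (-0.75)·(-2.5) + (1.25)·(-0.5)) / 3 = 6.5/3 = 2.1667
  s[V,V] = ((-0.75)·(-0.75) + (2.25)·(2.25) + (0.25)·(0.25) + (-1.75)·(-1.75)) / 3 = 8.75/3 = 2.9167
  s[V,W] = ((-0.75)·(3.5) + (2.25)·(-0.5) + (0.25)·(-2.5) + (-1.75)·(-0.5)) / 3 = -3.5/3 = -1.1667
  s[W,W] = ((3.5)·(3.5) + (-0.5)·(-0.5) + (-2.5)·(-2.5) + (-0.5)·(-0.5)) / 3 = 19/3 = 6.3333
  Sample standard deviations s_i = √(s[i,i]):
  s(U) = √(2.25) = 1.5
  s(V) = √(2.9167) = 1.7078
  s(W) = √(6.3333) = 2.5166

Step 3 — r_{ij} = s_{ij} / (s_i · s_j):
  r[U,U] = 1 (diagonal).
  r[U,V] = -2.4167 / (1.5 · 1.7078) = -2.4167 / 2.5617 = -0.9434
  r[U,W] = 2.1667 / (1.5 · 2.5166) = 2.1667 / 3.7749 = 0.574
  r[V,V] = 1 (diagonal).
  r[V,W] = -1.1667 / (1.7078 · 2.5166) = -1.1667 / 4.2979 = -0.2714
  r[W,W] = 1 (diagonal).

R is symmetric with unit diagonal. Assembling:

R = [[1, -0.9434, 0.574],
 [-0.9434, 1, -0.2714],
 [0.574, -0.2714, 1]]


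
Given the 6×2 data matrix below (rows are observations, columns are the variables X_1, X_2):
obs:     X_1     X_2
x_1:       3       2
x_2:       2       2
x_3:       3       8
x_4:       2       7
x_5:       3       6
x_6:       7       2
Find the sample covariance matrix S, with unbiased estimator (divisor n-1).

Step 1 — column means:
  mean(X_1) = (3 + 2 + 3 + 2 + 3 + 7) / 6 = 20/6 = 3.3333
  mean(X_2) = (2 + 2 + 8 + 7 + 6 + 2) / 6 = 27/6 = 4.5

Step 2 — sample covariance S[i,j] = (1/(n-1)) · Σ_k (x_{k,i} - mean_i) · (x_{k,j} - mean_j), with n-1 = 5.
  S[X_1,X_1] = ((-0.3333)·(-0.3333) + (-1.3333)·(-1.3333) + (-0.3333)·(-0.3333) + (-1.3333)·(-1.3333) + (-0.3333)·(-0.3333) + (3.6667)·(3.6667)) / 5 = 17.3333/5 = 3.4667
  S[X_1,X_2] = ((-0.3333)·(-2.5) + (-1.3333)·(-2.5) + (-0.3333)·(3.5) + (-1.3333)·(2.5) + (-0.3333)·(1.5) + (3.6667)·(-2.5)) / 5 = -10/5 = -2
  S[X_2,X_2] = ((-2.5)·(-2.5) + (-2.5)·(-2.5) + (3.5)·(3.5) + (2.5)·(2.5) + (1.5)·(1.5) + (-2.5)·(-2.5)) / 5 = 39.5/5 = 7.9

S is symmetric (S[j,i] = S[i,j]). Assembling:

S = [[3.4667, -2],
 [-2, 7.9]]


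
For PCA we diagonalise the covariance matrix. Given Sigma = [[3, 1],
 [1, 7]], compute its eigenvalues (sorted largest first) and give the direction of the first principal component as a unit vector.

Step 1 — characteristic polynomial of 2×2 Sigma:
  det(Sigma - λI) = λ² - trace · λ + det = 0.
  trace = 3 + 7 = 10, det = 3·7 - (1)² = 20.
Step 2 — discriminant:
  Δ = trace² - 4·det = 100 - 80 = 20.
Step 3 — eigenvalues:
  λ = (trace ± √Δ)/2 = (10 ± 4.4721)/2,
  λ_1 = 7.2361,  λ_2 = 2.7639.

Step 4 — unit eigenvector for λ_1: solve (Sigma - λ_1 I)v = 0. First row:
  (3 - 7.2361)·v_x + (1)·v_y = 0, i.e. (-4.2361)·v_x + (1)·v_y = 0,
  so v ∝ (b, λ_1 - a) = (1, 4.2361) = u.
  ||u|| = √((1)² + (4.2361)²) = √(18.9443) ≈ 4.3525,
  v_1 = u/||u|| ≈ (0.2298, 0.9732) (||v_1|| = 1).

λ_1 = 7.2361,  λ_2 = 2.7639;  v_1 ≈ (0.2298, 0.9732)


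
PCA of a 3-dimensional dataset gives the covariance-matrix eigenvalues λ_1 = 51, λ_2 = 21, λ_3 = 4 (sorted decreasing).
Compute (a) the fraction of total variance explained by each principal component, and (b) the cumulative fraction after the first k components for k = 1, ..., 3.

Step 1 — total variance = trace(Sigma) = Σ λ_i = 51 + 21 + 4 = 76.

Step 2 — fraction explained by component i = λ_i / Σ λ:
  PC1: 51/76 = 0.6711
  PC2: 21/76 = 0.2763
  PC3: 4/76 = 0.0526

Step 3 — cumulative fraction after k components = (λ_1 + ... + λ_k) / Σ λ:
  k = 1: 51/76 = 0.6711
  k = 2: (51 + 21)/76 = 72/76 = 0.9474
  k = 3: (51 + 21 + 4)/76 = 76/76 = 1

Summary (fraction, with percent):

explained: PC1 0.6711 (67.11%), PC2 0.2763 (27.63%), PC3 0.0526 (5.26%);  cumulative: 0.6711, 0.9474, 1


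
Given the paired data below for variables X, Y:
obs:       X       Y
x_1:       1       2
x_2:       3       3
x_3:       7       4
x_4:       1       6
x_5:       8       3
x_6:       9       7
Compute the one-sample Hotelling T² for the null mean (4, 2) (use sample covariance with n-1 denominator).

Step 1 — sample mean vector:
  mean(X) = (1 + 3 + 7 + 1 + 8 + 9) / 6 = 29/6 = 4.8333
  mean(Y) = (2 + 3 + 4 + 6 + 3 + 7) / 6 = 25/6 = 4.1667
  x̄ = (4.8333, 4.1667),  deviation x̄ - mu_0 = (4.8333, 4.1667) - (4, 2) = (0.8333, 2.1667).

Step 2 — sample covariance matrix, S[i,j] = (1/(n-1)) · Σ_k (x_{k,i} - mean_i) · (x_{k,j} - mean_j), divisor n-1 = 5:
  S[X,X] = ((-3.8333)·(-3.8333) + (-1.8333)·(-1.8333) + (2.1667)·(2.1667) + (-3.8333)·(-3.8333) + (3.1667)·(3.1667) + (4.1667)·(4.1667)) / 5 = 64.8333/5 = 12.9667
  S[X,Y] = ((-3.8333)·(-2.1667) + (-1.8333)·(-1.1667) + (2.1667)·(-0.1667) + (-3.8333)·(1.8333) + (3.1667)·(-1.1667) + (4.1667)·(2.8333)) / 5 = 11.1667/5 = 2.2333
  S[Y,Y] = ((-2.1667)·(-2.1667) + (-1.1667)·(-1.1667) + (-0.1667)·(-0.1667) + (1.8333)·(1.8333) + (-1.1667)·(-1.1667) + (2.8333)·(2.8333)) / 5 = 18.8333/5 = 3.7667
  S = [[12.9667, 2.2333],
 [2.2333, 3.7667]].

Step 3 — invert S. det(S) = 12.9667·3.7667 - (2.2333)² = 43.8533.
  S^{-1} = (1/det) · [[d, -b], [-b, a]] = [[0.0859, -0.0509],
 [-0.0509, 0.2957]].

Step 4 — quadratic form (x̄ - mu_0)^T · S^{-1} · (x̄ - mu_0):
  S^{-1} · (x̄ - mu_0) = (-0.0388, 0.5982),
  (x̄ - mu_0)^T · [...] = (0.8333)·(-0.0388) + (2.1667)·(0.5982) = 1.2638.

Step 5 — scale by n: T² = 6 · 1.2638 = 7.5829.

T² ≈ 7.5829


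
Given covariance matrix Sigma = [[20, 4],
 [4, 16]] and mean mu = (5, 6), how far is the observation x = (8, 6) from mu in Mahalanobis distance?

Step 1 — centre the observation: (x - mu) = (3, 0).

Step 2 — invert Sigma. det(Sigma) = 20·16 - (4)² = 304.
  Sigma^{-1} = (1/det) · [[d, -b], [-b, a]] = [[0.0526, -0.0132],
 [-0.0132, 0.0658]].

Step 3 — form the quadratic (x - mu)^T · Sigma^{-1} · (x - mu):
  Sigma^{-1} · (x - mu) = (0.1579, -0.0395).
  (x - mu)^T · [Sigma^{-1} · (x - mu)] = (3)·(0.1579) + (0)·(-0.0395) = 0.4737.

Step 4 — take square root: d = √(0.4737) ≈ 0.6882.

d(x, mu) = √(0.4737) ≈ 0.6882


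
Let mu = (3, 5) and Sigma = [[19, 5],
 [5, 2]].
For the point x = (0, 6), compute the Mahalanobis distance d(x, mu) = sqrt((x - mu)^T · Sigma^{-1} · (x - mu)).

Step 1 — centre the observation: (x - mu) = (-3, 1).

Step 2 — invert Sigma. det(Sigma) = 19·2 - (5)² = 13.
  Sigma^{-1} = (1/det) · [[d, -b], [-b, a]] = [[0.1538, -0.3846],
 [-0.3846, 1.4615]].

Step 3 — form the quadratic (x - mu)^T · Sigma^{-1} · (x - mu):
  Sigma^{-1} · (x - mu) = (-0.8462, 2.6154).
  (x - mu)^T · [Sigma^{-1} · (x - mu)] = (-3)·(-0.8462) + (1)·(2.6154) = 5.1538.

Step 4 — take square root: d = √(5.1538) ≈ 2.2702.

d(x, mu) = √(5.1538) ≈ 2.2702


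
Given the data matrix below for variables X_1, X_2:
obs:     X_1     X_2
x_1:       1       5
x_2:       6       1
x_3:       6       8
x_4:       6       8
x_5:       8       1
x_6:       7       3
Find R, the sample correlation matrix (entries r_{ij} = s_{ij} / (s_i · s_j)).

Step 1 — column means:
  mean(X_1) = (1 + 6 + 6 + 6 + 8 + 7) / 6 = 34/6 = 5.6667
  mean(X_2) = (5 + 1 + 8 + 8 + 1 + 3) / 6 = 26/6 = 4.3333

Step 2 — sample variances and covariances s[i,j] = (1/(n-1)) · Σ_k (x_{k,i} - mean_i) · (x_{k,j} - mean_j), with n-1 = 5:
  s[X_1,X_1] = ((-4.6667)·(-4.6667) + (0.3333)·(0.3333) + (0.3333)·(0.3333) + (0.3333)·(0.3333) + (2.3333)·(2.3333) + (1.3333)·(1.3333)) / 5 = 29.3333/5 = 5.8667
  s[X_1,X_2] = ((-4.6667)·(0.6667) + (0.3333)·(-3.3333) + (0.3333)·(3.6667) + (0.3333)·(3.6667) + (2.3333)·(-3.3333) + (1.3333)·(-1.3333)) / 5 = -11.3333/5 = -2.2667
  s[X_2,X_2] = ((0.6667)·(0.6667) + (-3.3333)·(-3.3333) + (3.6667)·(3.6667) + (3.6667)·(3.6667) + (-3.3333)·(-3.3333) + (-1.3333)·(-1.3333)) / 5 = 51.3333/5 = 10.2667
  Sample standard deviations s_i = √(s[i,i]):
  s(X_1) = √(5.8667) = 2.4221
  s(X_2) = √(10.2667) = 3.2042

Step 3 — r_{ij} = s_{ij} / (s_i · s_j):
  r[X_1,X_1] = 1 (diagonal).
  r[X_1,X_2] = -2.2667 / (2.4221 · 3.2042) = -2.2667 / 7.7609 = -0.2921
  r[X_2,X_2] = 1 (diagonal).

R is symmetric with unit diagonal. Assembling:

R = [[1, -0.2921],
 [-0.2921, 1]]


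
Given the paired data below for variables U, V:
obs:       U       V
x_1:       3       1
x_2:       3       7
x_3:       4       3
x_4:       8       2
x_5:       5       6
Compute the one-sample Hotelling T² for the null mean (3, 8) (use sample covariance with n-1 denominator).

Step 1 — sample mean vector:
  mean(U) = (3 + 3 + 4 + 8 + 5) / 5 = 23/5 = 4.6
  mean(V) = (1 + 7 + 3 + 2 + 6) / 5 = 19/5 = 3.8
  x̄ = (4.6, 3.8),  deviation x̄ - mu_0 = (4.6, 3.8) - (3, 8) = (1.6, -4.2).

Step 2 — sample covariance matrix, S[i,j] = (1/(n-1)) · Σ_k (x_{k,i} - mean_i) · (x_{k,j} - mean_j), divisor n-1 = 4:
  S[U,U] = ((-1.6)·(-1.6) + (-1.6)·(-1.6) + (-0.6)·(-0.6) + (3.4)·(3.4) + (0.4)·(0.4)) / 4 = 17.2/4 = 4.3
  S[U,V] = ((-1.6)·(-2.8) + (-1.6)·(3.2) + (-0.6)·(-0.8) + (3.4)·(-1.8) + (0.4)·(2.2)) / 4 = -5.4/4 = -1.35
  S[V,V] = ((-2.8)·(-2.8) + (3.2)·(3.2) + (-0.8)·(-0.8) + (-1.8)·(-1.8) + (2.2)·(2.2)) / 4 = 26.8/4 = 6.7
  S = [[4.3, -1.35],
 [-1.35, 6.7]].

Step 3 — invert S. det(S) = 4.3·6.7 - (-1.35)² = 26.9875.
  S^{-1} = (1/det) · [[d, -b], [-b, a]] = [[0.2483, 0.05],
 [0.05, 0.1593]].

Step 4 — quadratic form (x̄ - mu_0)^T · S^{-1} · (x̄ - mu_0):
  S^{-1} · (x̄ - mu_0) = (0.1871, -0.5892),
  (x̄ - mu_0)^T · [...] = (1.6)·(0.1871) + (-4.2)·(-0.5892) = 2.7739.

Step 5 — scale by n: T² = 5 · 2.7739 = 13.8694.

T² ≈ 13.8694


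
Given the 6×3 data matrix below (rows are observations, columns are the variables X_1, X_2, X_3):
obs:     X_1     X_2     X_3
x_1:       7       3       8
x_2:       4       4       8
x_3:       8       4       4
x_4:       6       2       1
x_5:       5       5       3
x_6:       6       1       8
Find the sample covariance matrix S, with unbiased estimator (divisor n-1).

Step 1 — column means:
  mean(X_1) = (7 + 4 + 8 + 6 + 5 + 6) / 6 = 36/6 = 6
  mean(X_2) = (3 + 4 + 4 + 2 + 5 + 1) / 6 = 19/6 = 3.1667
  mean(X_3) = (8 + 8 + 4 + 1 + 3 + 8) / 6 = 32/6 = 5.3333

Step 2 — sample covariance S[i,j] = (1/(n-1)) · Σ_k (x_{k,i} - mean_i) · (x_{k,j} - mean_j), with n-1 = 5.
  S[X_1,X_1] = ((1)·(1) + (-2)·(-2) + (2)·(2) + (0)·(0) + (-1)·(-1) + (0)·(0)) / 5 = 10/5 = 2
  S[X_1,X_2] = ((1)·(-0.1667) + (-2)·(0.8333) + (2)·(0.8333) + (0)·(-1.1667) + (-1)·(1.8333) + (0)·(-2.1667)) / 5 = -2/5 = -0.4
  S[X_1,X_3] = ((1)·(2.6667) + (-2)·(2.6667) + (2)·(-1.3333) + (0)·(-4.3333) + (-1)·(-2.3333) + (0)·(2.6667)) / 5 = -3/5 = -0.6
  S[X_2,X_2] = ((-0.1667)·(-0.1667) + (0.8333)·(0.8333) + (0.8333)·(0.8333) + (-1.1667)·(-1.1667) + (1.8333)·(1.8333) + (-2.1667)·(-2.1667)) / 5 = 10.8333/5 = 2.1667
  S[X_2,X_3] = ((-0.1667)·(2.6667) + (0.8333)·(2.6667) + (0.8333)·(-1.3333) + (-1.1667)·(-4.3333) + (1.8333)·(-2.3333) + (-2.1667)·(2.6667)) / 5 = -4.3333/5 = -0.8667
  S[X_3,X_3] = ((2.6667)·(2.6667) + (2.6667)·(2.6667) + (-1.3333)·(-1.3333) + (-4.3333)·(-4.3333) + (-2.3333)·(-2.3333) + (2.6667)·(2.6667)) / 5 = 47.3333/5 = 9.4667

S is symmetric (S[j,i] = S[i,j]). Assembling:

S = [[2, -0.4, -0.6],
 [-0.4, 2.1667, -0.8667],
 [-0.6, -0.8667, 9.4667]]
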